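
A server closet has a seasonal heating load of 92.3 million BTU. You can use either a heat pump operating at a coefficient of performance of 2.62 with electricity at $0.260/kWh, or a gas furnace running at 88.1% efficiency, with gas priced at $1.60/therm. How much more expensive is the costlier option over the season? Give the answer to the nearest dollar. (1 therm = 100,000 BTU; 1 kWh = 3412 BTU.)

Heat load = 92.3 × 10⁶ BTU = 92,300,000 BTU
Gas: input = 92,300,000 / 0.881 = 104,767,310 BTU = 1,048 therm → 1,048 × $1.60 = $1,676.28
Heat pump: 92,300,000 BTU / 3412 = 27,050 kWh heat; / 2.62 = 10,330 kWh in → × $0.260 = $2,684.51
Difference = |$1,676.28 − $2,684.51| = $1,008.23 ≈ $1008

$1008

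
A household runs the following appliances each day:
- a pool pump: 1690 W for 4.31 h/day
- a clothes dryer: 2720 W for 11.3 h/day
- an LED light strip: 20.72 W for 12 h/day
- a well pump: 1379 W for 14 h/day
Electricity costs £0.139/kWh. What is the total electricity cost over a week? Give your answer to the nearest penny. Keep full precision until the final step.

pool pump: 1690 W × 4.31 h × 7 d = 50,987 Wh = 50.99 kWh
clothes dryer: 2720 W × 11.3 h × 7 d = 215,152 Wh = 215.2 kWh
LED light strip: 20.72 W × 12 h × 7 d = 1,740 Wh = 1.74 kWh
well pump: 1379 W × 14 h × 7 d = 135,142 Wh = 135.1 kWh
Total energy = 50.99 + 215.2 + 1.74 + 135.1 = 403 kWh
Cost = 403 kWh × £0.139 = £56.02

£56.02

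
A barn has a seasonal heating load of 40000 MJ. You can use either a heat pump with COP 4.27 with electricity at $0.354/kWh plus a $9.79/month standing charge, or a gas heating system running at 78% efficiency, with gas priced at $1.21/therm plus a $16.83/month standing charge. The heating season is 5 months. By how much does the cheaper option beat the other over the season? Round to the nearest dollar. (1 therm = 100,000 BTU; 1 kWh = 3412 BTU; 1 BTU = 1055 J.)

$298

Heat load = 40000 MJ = 40,000,000,000 J / 1055 = 37,914,692 BTU
Gas: input = 37,914,692 / 0.78 = 48,608,579 BTU = 486.1 therm → 486.1 × $1.21 = $588.16; + 5 × $16.83 standing = $672.31
Heat pump: 37,914,692 BTU / 3412 = 11,110 kWh heat; / 4.27 = 2,602 kWh in → × $0.354 = $921.24; + 5 × $9.79 standing = $970.19
Difference = |$672.31 − $970.19| = $297.88 ≈ $298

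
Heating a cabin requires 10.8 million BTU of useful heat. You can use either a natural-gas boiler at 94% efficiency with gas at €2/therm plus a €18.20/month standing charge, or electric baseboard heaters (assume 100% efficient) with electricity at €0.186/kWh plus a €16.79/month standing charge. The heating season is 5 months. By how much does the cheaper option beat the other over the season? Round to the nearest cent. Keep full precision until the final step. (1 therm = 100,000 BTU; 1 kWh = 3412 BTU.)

Heat load = 10.8 × 10⁶ BTU = 10,800,000 BTU
Gas: input = 10,800,000 / 0.940 = 11,489,362 BTU = 114.9 therm → 114.9 × €2 = €229.79; + 5 × €18.20 standing = €320.79
Electric: 10,800,000 BTU / 3412 = 3,165 kWh → × €0.186 = €588.75; + 5 × €16.79 standing = €672.70
Difference = |€320.79 − €672.70| = €351.91

€351.91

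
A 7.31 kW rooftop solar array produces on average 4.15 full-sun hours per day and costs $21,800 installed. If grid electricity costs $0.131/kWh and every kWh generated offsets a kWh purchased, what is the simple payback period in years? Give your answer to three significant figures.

Daily generation = 7.31 kW × 4.15 h = 30.34 kWh
Annual generation = 30.34 × 365 = 11073 kWh
Annual savings = 11073 × $0.131 = $1,450.54
Payback = $21,800 / $1,450.54 = 15 years

15 years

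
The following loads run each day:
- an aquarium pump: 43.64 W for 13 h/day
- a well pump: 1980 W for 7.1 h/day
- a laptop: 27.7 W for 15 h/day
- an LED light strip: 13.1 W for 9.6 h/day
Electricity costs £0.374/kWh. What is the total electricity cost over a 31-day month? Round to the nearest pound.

aquarium pump: 43.64 W × 13 h × 31 d = 17,587 Wh = 17.59 kWh
well pump: 1980 W × 7.1 h × 31 d = 435,798 Wh = 435.8 kWh
laptop: 27.7 W × 15 h × 31 d = 12,880 Wh = 12.88 kWh
LED light strip: 13.1 W × 9.6 h × 31 d = 3,899 Wh = 3.899 kWh
Total energy = 17.59 + 435.8 + 12.88 + 3.899 = 470.2 kWh
Cost = 470.2 kWh × £0.374 = £175.84 ≈ £176

£176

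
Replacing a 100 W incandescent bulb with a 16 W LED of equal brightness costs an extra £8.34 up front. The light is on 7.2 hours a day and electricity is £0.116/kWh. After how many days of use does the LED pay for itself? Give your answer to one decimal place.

Power saved = 100 − 16 = 84 W
Daily energy saved = 84 W × 7.2 h = 604.8 Wh = 0.6048 kWh
Daily savings = 0.6048 × £0.116 = £0.0702
Payback = £8.34 / £0.0702 per day = 118.9 days

118.9 days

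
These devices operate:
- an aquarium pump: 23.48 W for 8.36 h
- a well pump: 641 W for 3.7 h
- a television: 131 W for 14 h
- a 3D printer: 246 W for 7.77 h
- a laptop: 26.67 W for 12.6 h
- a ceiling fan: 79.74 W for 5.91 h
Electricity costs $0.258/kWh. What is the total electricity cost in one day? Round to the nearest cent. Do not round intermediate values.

aquarium pump: 23.48 W × 8.36 h = 196 Wh = 0.1963 kWh
well pump: 641 W × 3.7 h = 2,372 Wh = 2.372 kWh
television: 131 W × 14 h = 1,834 Wh = 1.834 kWh
3D printer: 246 W × 7.77 h = 1,911 Wh = 1.911 kWh
laptop: 26.67 W × 12.6 h = 336 Wh = 0.336 kWh
ceiling fan: 79.74 W × 5.91 h = 471 Wh = 0.4713 kWh
Total energy = 0.1963 + 2.372 + 1.834 + 1.911 + 0.336 + 0.4713 = 7.121 kWh
Cost = 7.121 kWh × $0.258 = $1.84

$1.84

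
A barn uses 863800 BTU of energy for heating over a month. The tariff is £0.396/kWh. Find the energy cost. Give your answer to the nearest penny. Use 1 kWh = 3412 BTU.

£100.25

863800 BTU × (0.00029308 kWh/BTU) = 253.2 kWh
Cost = 253.2 kWh × £0.396/kWh = £100.25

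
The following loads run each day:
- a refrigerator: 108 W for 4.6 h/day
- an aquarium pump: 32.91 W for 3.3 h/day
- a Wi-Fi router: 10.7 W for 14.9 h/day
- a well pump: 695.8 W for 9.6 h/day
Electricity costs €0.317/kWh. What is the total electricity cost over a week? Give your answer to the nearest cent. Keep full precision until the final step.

refrigerator: 108 W × 4.6 h × 7 d = 3,478 Wh = 3.478 kWh
aquarium pump: 32.91 W × 3.3 h × 7 d = 760 Wh = 0.7602 kWh
Wi-Fi router: 10.7 W × 14.9 h × 7 d = 1,116 Wh = 1.116 kWh
well pump: 695.8 W × 9.6 h × 7 d = 46,758 Wh = 46.76 kWh
Total energy = 3.478 + 0.7602 + 1.116 + 46.76 = 52.11 kWh
Cost = 52.11 kWh × €0.317 = €16.52

€16.52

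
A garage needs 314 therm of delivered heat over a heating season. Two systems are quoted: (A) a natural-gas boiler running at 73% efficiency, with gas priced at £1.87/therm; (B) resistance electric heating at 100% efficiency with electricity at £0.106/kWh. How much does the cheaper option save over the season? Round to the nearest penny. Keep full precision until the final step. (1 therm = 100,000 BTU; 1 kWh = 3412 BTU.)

Heat load = 314 therm × 100,000 = 31,400,000 BTU
Gas: input = 31,400,000 / 0.73 = 43,013,699 BTU = 430.1 therm → 430.1 × £1.87 = £804.36
Electric: 31,400,000 BTU / 3412 = 9,203 kWh → × £0.106 = £975.50
Difference = |£804.36 − £975.50| = £171.14

£171.14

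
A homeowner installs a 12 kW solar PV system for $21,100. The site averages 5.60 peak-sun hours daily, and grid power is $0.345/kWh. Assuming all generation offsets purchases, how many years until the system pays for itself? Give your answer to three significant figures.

Daily generation = 12 kW × 5.60 h = 67.2 kWh
Annual generation = 67.2 × 365 = 24528 kWh
Annual savings = 24528 × $0.345 = $8,462.16
Payback = $21,100 / $8,462.16 = 2.49 years

2.49 years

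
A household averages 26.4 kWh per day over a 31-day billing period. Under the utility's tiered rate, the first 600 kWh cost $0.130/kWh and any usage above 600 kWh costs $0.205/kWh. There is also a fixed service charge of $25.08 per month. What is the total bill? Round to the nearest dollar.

$148

Usage = 26.4 kWh/day × 31 days = 818.4 kWh
First 600 kWh × $0.130 = $78.00
Remaining 218.4 kWh × $0.205 = $44.77
Energy charge = $122.77; + service $25.08 = $147.85 ≈ $148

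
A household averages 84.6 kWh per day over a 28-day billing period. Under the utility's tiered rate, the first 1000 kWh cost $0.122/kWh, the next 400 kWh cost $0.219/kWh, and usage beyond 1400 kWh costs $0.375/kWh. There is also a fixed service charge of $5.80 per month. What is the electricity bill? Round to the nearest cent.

Usage = 84.6 kWh/day × 28 days = 2368.8 kWh
First 1000 kWh × $0.122 = $122.00
Next 400 kWh × $0.219 = $87.60
Remaining 968.8 kWh × $0.375 = $363.30
Energy charge = $572.90; + service $5.80 = $578.70

$578.70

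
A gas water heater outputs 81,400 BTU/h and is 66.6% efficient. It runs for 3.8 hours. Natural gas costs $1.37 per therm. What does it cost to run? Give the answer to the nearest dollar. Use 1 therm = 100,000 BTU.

$6

Heat delivered = 81,400 BTU/h × 3.8 h = 309,320 BTU
Gas input = 309,320 / 0.666 = 464,444 BTU
= 464,444 / 100,000 = 4.644 therm
Cost = 4.644 × $1.37/therm = $6.36 ≈ $6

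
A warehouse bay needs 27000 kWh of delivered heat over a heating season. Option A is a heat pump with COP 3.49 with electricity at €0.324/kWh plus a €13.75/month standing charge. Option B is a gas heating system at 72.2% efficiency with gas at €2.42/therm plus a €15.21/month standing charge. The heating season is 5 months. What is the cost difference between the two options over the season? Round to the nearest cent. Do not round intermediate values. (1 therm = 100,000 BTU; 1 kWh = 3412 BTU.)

Heat load = 27000 kWh × 3412 = 92,124,000 BTU
Gas: input = 92,124,000 / 0.722 = 127,595,568 BTU = 1,276 therm → 1,276 × €2.42 = €3,087.81; + 5 × €15.21 standing = €3,163.86
Heat pump: 92,124,000 BTU / 3412 = 27,000 kWh heat; / 3.49 = 7,736 kWh in → × €0.324 = €2,506.59; + 5 × €13.75 standing = €2,575.34
Difference = |€3,163.86 − €2,575.34| = €588.52

€588.52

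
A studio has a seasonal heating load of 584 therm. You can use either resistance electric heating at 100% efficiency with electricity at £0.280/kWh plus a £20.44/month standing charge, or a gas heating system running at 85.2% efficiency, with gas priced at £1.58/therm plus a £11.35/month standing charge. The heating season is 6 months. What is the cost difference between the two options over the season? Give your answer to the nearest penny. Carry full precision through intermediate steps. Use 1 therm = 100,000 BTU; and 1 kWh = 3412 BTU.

£3764.03

Heat load = 584 therm × 100,000 = 58,400,000 BTU
Gas: input = 58,400,000 / 0.852 = 68,544,601 BTU = 685.4 therm → 685.4 × £1.58 = £1,083.00; + 6 × £11.35 standing = £1,151.10
Electric: 58,400,000 BTU / 3412 = 17,120 kWh → × £0.280 = £4,792.50; + 6 × £20.44 standing = £4,915.14
Difference = |£1,151.10 − £4,915.14| = £3,764.03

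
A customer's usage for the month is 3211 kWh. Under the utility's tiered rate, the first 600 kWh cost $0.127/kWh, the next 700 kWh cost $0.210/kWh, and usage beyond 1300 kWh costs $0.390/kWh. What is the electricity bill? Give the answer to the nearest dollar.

$968

First 600 kWh × $0.127 = $76.20
Next 700 kWh × $0.210 = $147.00
Remaining 1911 kWh × $0.390 = $745.29
Total = $968.49 ≈ $968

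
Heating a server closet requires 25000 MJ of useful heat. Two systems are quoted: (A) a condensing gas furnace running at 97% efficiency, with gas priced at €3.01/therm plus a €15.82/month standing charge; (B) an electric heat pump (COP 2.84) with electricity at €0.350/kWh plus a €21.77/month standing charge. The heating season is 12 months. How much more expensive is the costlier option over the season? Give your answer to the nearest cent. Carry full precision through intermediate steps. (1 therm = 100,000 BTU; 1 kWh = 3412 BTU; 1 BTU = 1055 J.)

€191.98

Heat load = 25000 MJ = 25,000,000,000 J / 1055 = 23,696,682 BTU
Gas: input = 23,696,682 / 0.97 = 24,429,570 BTU = 244.3 therm → 244.3 × €3.01 = €735.33; + 12 × €15.82 standing = €925.17
Heat pump: 23,696,682 BTU / 3412 = 6,945 kWh heat; / 2.84 = 2,445 kWh in → × €0.350 = €855.91; + 12 × €21.77 standing = €1,117.15
Difference = |€925.17 − €1,117.15| = €191.98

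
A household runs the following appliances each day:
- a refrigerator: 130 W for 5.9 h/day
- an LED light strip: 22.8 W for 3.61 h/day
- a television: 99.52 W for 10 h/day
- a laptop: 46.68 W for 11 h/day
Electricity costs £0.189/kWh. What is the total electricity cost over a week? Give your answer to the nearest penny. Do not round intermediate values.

£3.12

refrigerator: 130 W × 5.9 h × 7 d = 5,369 Wh = 5.369 kWh
LED light strip: 22.8 W × 3.61 h × 7 d = 576 Wh = 0.5762 kWh
television: 99.52 W × 10 h × 7 d = 6,966 Wh = 6.966 kWh
laptop: 46.68 W × 11 h × 7 d = 3,594 Wh = 3.594 kWh
Total energy = 5.369 + 0.5762 + 6.966 + 3.594 = 16.51 kWh
Cost = 16.51 kWh × £0.189 = £3.12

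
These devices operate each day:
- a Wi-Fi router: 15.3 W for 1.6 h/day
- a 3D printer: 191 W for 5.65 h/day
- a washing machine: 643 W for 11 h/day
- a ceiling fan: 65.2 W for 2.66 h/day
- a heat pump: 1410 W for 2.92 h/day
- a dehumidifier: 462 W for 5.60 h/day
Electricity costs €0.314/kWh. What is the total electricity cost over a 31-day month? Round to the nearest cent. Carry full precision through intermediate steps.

€146.54

Wi-Fi router: 15.3 W × 1.6 h × 31 d = 759 Wh = 0.7589 kWh
3D printer: 191 W × 5.65 h × 31 d = 33,454 Wh = 33.45 kWh
washing machine: 643 W × 11 h × 31 d = 219,263 Wh = 219.3 kWh
ceiling fan: 65.2 W × 2.66 h × 31 d = 5,376 Wh = 5.376 kWh
heat pump: 1410 W × 2.92 h × 31 d = 127,633 Wh = 127.6 kWh
dehumidifier: 462 W × 5.60 h × 31 d = 80,203 Wh = 80.2 kWh
Total energy = 0.7589 + 33.45 + 219.3 + 5.376 + 127.6 + 80.2 = 466.7 kWh
Cost = 466.7 kWh × €0.314 = €146.54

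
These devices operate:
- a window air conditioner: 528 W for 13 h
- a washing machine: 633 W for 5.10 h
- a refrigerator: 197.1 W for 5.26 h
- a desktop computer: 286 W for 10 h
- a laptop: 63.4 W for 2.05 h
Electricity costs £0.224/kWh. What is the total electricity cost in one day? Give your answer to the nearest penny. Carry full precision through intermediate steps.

£3.16

window air conditioner: 528 W × 13 h = 6,864 Wh = 6.864 kWh
washing machine: 633 W × 5.10 h = 3,228 Wh = 3.228 kWh
refrigerator: 197.1 W × 5.26 h = 1,037 Wh = 1.037 kWh
desktop computer: 286 W × 10 h = 2,860 Wh = 2.86 kWh
laptop: 63.4 W × 2.05 h = 130 Wh = 0.13 kWh
Total energy = 6.864 + 3.228 + 1.037 + 2.86 + 0.13 = 14.12 kWh
Cost = 14.12 kWh × £0.224 = £3.16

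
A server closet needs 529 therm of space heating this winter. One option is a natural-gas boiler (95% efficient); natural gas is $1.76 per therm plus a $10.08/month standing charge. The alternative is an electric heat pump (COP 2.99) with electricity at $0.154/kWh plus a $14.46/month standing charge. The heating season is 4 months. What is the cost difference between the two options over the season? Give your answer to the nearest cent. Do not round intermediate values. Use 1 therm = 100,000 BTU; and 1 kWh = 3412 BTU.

Heat load = 529 therm × 100,000 = 52,900,000 BTU
Gas: input = 52,900,000 / 0.95 = 55,684,211 BTU = 556.8 therm → 556.8 × $1.76 = $980.04; + 4 × $10.08 standing = $1,020.36
Heat pump: 52,900,000 BTU / 3412 = 15,500 kWh heat; / 2.99 = 5,185 kWh in → × $0.154 = $798.54; + 4 × $14.46 standing = $856.38
Difference = |$1,020.36 − $856.38| = $163.98

$163.98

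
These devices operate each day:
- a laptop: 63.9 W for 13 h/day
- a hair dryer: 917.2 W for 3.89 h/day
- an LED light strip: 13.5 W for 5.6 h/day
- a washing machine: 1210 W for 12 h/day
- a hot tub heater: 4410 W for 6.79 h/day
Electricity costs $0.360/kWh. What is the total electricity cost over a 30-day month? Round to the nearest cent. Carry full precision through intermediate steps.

laptop: 63.9 W × 13 h × 30 d = 24,921 Wh = 24.92 kWh
hair dryer: 917.2 W × 3.89 h × 30 d = 107,037 Wh = 107 kWh
LED light strip: 13.5 W × 5.6 h × 30 d = 2,268 Wh = 2.268 kWh
washing machine: 1210 W × 12 h × 30 d = 435,600 Wh = 435.6 kWh
hot tub heater: 4410 W × 6.79 h × 30 d = 898,317 Wh = 898.3 kWh
Total energy = 24.92 + 107 + 2.268 + 435.6 + 898.3 = 1,468 kWh
Cost = 1,468 kWh × $0.360 = $528.53

$528.53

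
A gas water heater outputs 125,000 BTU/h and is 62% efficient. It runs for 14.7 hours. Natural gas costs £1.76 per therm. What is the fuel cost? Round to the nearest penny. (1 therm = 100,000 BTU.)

Heat delivered = 125,000 BTU/h × 14.7 h = 1,837,500 BTU
Gas input = 1,837,500 / 0.62 = 2,963,710 BTU
= 2,963,710 / 100,000 = 29.64 therm
Cost = 29.64 × £1.76/therm = £52.16

£52.16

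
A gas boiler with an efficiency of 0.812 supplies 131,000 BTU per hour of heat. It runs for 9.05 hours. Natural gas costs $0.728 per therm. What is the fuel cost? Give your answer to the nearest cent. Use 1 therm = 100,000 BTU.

Heat delivered = 131,000 BTU/h × 9.05 h = 1,185,550 BTU
Gas input = 1,185,550 / 0.812 = 1,460,037 BTU
= 1,460,037 / 100,000 = 14.6 therm
Cost = 14.6 × $0.728/therm = $10.63

$10.63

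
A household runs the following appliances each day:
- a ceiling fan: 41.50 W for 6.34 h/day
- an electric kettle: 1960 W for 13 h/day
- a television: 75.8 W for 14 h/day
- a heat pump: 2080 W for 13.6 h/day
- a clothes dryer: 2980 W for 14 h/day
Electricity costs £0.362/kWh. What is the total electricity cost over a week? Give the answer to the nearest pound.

ceiling fan: 41.50 W × 6.34 h × 7 d = 1,842 Wh = 1.842 kWh
electric kettle: 1960 W × 13 h × 7 d = 178,360 Wh = 178.4 kWh
television: 75.8 W × 14 h × 7 d = 7,428 Wh = 7.428 kWh
heat pump: 2080 W × 13.6 h × 7 d = 198,016 Wh = 198 kWh
clothes dryer: 2980 W × 14 h × 7 d = 292,040 Wh = 292 kWh
Total energy = 1.842 + 178.4 + 7.428 + 198 + 292 = 677.7 kWh
Cost = 677.7 kWh × £0.362 = £245.32 ≈ £245

£245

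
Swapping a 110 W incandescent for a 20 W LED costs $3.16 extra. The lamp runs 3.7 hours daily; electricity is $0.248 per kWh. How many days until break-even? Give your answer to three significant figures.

Power saved = 110 − 20 = 90 W
Daily energy saved = 90 W × 3.7 h = 333 Wh = 0.333 kWh
Daily savings = 0.333 × $0.248 = $0.0826
Payback = $3.16 / $0.0826 per day = 38.26 days

38.3 days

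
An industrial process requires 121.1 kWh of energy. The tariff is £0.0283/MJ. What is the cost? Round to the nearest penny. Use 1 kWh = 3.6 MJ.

£12.34

121.1 kWh × (3.6 MJ/kWh) = 436 MJ
Cost = 436 MJ × £0.0283/MJ = £12.34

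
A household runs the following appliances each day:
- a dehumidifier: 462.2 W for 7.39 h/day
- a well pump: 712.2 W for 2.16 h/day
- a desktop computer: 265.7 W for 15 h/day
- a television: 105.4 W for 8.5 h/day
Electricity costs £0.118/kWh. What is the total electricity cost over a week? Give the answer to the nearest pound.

£8

dehumidifier: 462.2 W × 7.39 h × 7 d = 23,910 Wh = 23.91 kWh
well pump: 712.2 W × 2.16 h × 7 d = 10,768 Wh = 10.77 kWh
desktop computer: 265.7 W × 15 h × 7 d = 27,898 Wh = 27.9 kWh
television: 105.4 W × 8.5 h × 7 d = 6,271 Wh = 6.271 kWh
Total energy = 23.91 + 10.77 + 27.9 + 6.271 = 68.85 kWh
Cost = 68.85 kWh × £0.118 = £8.12 ≈ £8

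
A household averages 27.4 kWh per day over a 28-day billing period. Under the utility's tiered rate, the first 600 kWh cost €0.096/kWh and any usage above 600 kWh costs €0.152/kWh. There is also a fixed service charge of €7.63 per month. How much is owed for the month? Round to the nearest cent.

€90.64

Usage = 27.4 kWh/day × 28 days = 767.2 kWh
First 600 kWh × €0.096 = €57.60
Remaining 167.2 kWh × €0.152 = €25.41
Energy charge = €83.01; + service €7.63 = €90.64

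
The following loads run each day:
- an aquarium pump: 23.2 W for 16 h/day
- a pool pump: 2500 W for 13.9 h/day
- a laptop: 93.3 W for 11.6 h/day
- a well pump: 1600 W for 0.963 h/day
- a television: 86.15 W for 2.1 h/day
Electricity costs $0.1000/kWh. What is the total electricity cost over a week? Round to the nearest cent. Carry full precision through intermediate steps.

aquarium pump: 23.2 W × 16 h × 7 d = 2,598 Wh = 2.598 kWh
pool pump: 2500 W × 13.9 h × 7 d = 243,250 Wh = 243.2 kWh
laptop: 93.3 W × 11.6 h × 7 d = 7,576 Wh = 7.576 kWh
well pump: 1600 W × 0.963 h × 7 d = 10,786 Wh = 10.79 kWh
television: 86.15 W × 2.1 h × 7 d = 1,266 Wh = 1.266 kWh
Total energy = 2.598 + 243.2 + 7.576 + 10.79 + 1.266 = 265.5 kWh
Cost = 265.5 kWh × $0.1000 = $26.55

$26.55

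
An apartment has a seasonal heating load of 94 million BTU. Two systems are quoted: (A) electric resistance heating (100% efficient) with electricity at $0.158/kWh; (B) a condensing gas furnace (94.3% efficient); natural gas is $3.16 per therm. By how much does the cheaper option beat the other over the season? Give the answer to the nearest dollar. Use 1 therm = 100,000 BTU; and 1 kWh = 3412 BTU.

$1203

Heat load = 94 × 10⁶ BTU = 94,000,000 BTU
Gas: input = 94,000,000 / 0.943 = 99,681,866 BTU = 996.8 therm → 996.8 × $3.16 = $3,149.95
Electric: 94,000,000 BTU / 3412 = 27,550 kWh → × $0.158 = $4,352.87
Difference = |$3,149.95 − $4,352.87| = $1,202.93 ≈ $1203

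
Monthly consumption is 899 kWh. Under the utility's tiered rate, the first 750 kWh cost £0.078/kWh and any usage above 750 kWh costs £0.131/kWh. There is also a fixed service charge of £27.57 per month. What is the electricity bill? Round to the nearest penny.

First 750 kWh × £0.078 = £58.50
Remaining 149 kWh × £0.131 = £19.52
Energy charge = £78.02; + service £27.57 = £105.59

£105.59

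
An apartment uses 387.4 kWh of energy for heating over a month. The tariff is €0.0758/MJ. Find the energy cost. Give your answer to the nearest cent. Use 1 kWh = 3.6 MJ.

€105.71

387.4 kWh × (3.6 MJ/kWh) = 1,395 MJ
Cost = 1,395 MJ × €0.0758/MJ = €105.71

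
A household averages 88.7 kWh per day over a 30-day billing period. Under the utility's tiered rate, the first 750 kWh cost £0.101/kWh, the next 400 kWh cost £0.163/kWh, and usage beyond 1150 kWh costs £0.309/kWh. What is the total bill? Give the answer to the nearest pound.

£608

Usage = 88.7 kWh/day × 30 days = 2661 kWh
First 750 kWh × £0.101 = £75.75
Next 400 kWh × £0.163 = £65.20
Remaining 1511 kWh × £0.309 = £466.90
Total = £607.85 ≈ £608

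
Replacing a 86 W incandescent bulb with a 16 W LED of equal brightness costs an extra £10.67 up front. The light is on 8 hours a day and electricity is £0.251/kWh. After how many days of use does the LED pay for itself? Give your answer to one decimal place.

Power saved = 86 − 16 = 70 W
Daily energy saved = 70 W × 8 h = 560 Wh = 0.56 kWh
Daily savings = 0.56 × £0.251 = £0.1406
Payback = £10.67 / £0.1406 per day = 75.91 days

75.9 days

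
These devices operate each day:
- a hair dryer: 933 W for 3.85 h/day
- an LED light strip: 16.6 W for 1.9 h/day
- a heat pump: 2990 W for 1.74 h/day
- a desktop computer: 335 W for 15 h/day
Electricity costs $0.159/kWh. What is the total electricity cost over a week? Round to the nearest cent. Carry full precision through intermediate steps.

$15.42

hair dryer: 933 W × 3.85 h × 7 d = 25,144 Wh = 25.14 kWh
LED light strip: 16.6 W × 1.9 h × 7 d = 221 Wh = 0.2208 kWh
heat pump: 2990 W × 1.74 h × 7 d = 36,418 Wh = 36.42 kWh
desktop computer: 335 W × 15 h × 7 d = 35,175 Wh = 35.17 kWh
Total energy = 25.14 + 0.2208 + 36.42 + 35.17 = 96.96 kWh
Cost = 96.96 kWh × $0.159 = $15.42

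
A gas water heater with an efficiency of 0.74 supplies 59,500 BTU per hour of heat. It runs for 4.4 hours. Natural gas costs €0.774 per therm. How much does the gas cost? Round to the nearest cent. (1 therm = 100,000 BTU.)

€2.74

Heat delivered = 59,500 BTU/h × 4.4 h = 261,800 BTU
Gas input = 261,800 / 0.74 = 353,784 BTU
= 353,784 / 100,000 = 3.538 therm
Cost = 3.538 × €0.774/therm = €2.74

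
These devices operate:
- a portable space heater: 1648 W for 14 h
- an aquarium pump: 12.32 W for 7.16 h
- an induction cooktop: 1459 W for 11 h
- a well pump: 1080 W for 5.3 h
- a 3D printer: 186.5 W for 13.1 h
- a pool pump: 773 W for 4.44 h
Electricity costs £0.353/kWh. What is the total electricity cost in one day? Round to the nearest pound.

portable space heater: 1648 W × 14 h = 23,072 Wh = 23.07 kWh
aquarium pump: 12.32 W × 7.16 h = 88 Wh = 0.08821 kWh
induction cooktop: 1459 W × 11 h = 16,049 Wh = 16.05 kWh
well pump: 1080 W × 5.3 h = 5,724 Wh = 5.724 kWh
3D printer: 186.5 W × 13.1 h = 2,443 Wh = 2.443 kWh
pool pump: 773 W × 4.44 h = 3,432 Wh = 3.432 kWh
Total energy = 23.07 + 0.08821 + 16.05 + 5.724 + 2.443 + 3.432 = 50.81 kWh
Cost = 50.81 kWh × £0.353 = £17.94 ≈ £18

£18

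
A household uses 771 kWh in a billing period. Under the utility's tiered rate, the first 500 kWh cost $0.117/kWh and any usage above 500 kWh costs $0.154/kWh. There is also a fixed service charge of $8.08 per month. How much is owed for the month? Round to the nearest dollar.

$108

First 500 kWh × $0.117 = $58.50
Remaining 271 kWh × $0.154 = $41.73
Energy charge = $100.23; + service $8.08 = $108.31 ≈ $108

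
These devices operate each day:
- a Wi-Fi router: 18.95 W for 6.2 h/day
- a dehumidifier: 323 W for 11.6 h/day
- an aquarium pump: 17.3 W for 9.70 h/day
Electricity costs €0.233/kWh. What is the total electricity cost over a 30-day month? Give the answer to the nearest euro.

€28

Wi-Fi router: 18.95 W × 6.2 h × 30 d = 3,525 Wh = 3.525 kWh
dehumidifier: 323 W × 11.6 h × 30 d = 112,404 Wh = 112.4 kWh
aquarium pump: 17.3 W × 9.70 h × 30 d = 5,034 Wh = 5.034 kWh
Total energy = 3.525 + 112.4 + 5.034 = 121 kWh
Cost = 121 kWh × €0.233 = €28.18 ≈ €28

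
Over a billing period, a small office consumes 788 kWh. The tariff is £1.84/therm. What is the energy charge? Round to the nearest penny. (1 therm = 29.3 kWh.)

£49.49

788 kWh × (0.03413 therm/kWh) = 26.89 therm
Cost = 26.89 therm × £1.84/therm = £49.49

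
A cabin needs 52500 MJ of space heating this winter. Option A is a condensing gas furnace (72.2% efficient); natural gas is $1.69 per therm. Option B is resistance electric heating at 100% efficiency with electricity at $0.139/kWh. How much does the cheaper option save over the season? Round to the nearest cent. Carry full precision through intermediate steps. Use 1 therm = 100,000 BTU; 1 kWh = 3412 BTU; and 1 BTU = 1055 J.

$862.46

Heat load = 52500 MJ = 52,500,000,000 J / 1055 = 49,763,033 BTU
Gas: input = 49,763,033 / 0.722 = 68,923,869 BTU = 689.2 therm → 689.2 × $1.69 = $1,164.81
Electric: 49,763,033 BTU / 3412 = 14,580 kWh → × $0.139 = $2,027.27
Difference = |$1,164.81 − $2,027.27| = $862.46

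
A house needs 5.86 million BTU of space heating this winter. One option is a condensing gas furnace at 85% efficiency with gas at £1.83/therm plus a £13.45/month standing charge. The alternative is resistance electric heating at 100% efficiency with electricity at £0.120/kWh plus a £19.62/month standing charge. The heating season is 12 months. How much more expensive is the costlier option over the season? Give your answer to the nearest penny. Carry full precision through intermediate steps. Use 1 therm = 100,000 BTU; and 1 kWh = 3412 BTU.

£153.97

Heat load = 5.86 × 10⁶ BTU = 5,860,000 BTU
Gas: input = 5,860,000 / 0.85 = 6,894,118 BTU = 68.94 therm → 68.94 × £1.83 = £126.16; + 12 × £13.45 standing = £287.56
Electric: 5,860,000 BTU / 3412 = 1,717 kWh → × £0.120 = £206.10; + 12 × £19.62 standing = £441.54
Difference = |£287.56 − £441.54| = £153.97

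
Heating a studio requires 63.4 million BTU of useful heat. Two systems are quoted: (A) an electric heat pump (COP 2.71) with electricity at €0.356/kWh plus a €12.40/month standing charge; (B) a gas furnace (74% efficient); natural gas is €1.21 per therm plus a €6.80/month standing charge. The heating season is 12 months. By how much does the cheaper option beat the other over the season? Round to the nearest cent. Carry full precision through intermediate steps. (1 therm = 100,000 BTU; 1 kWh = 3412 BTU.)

Heat load = 63.4 × 10⁶ BTU = 63,400,000 BTU
Gas: input = 63,400,000 / 0.74 = 85,675,676 BTU = 856.8 therm → 856.8 × €1.21 = €1,036.68; + 12 × €6.80 standing = €1,118.28
Heat pump: 63,400,000 BTU / 3412 = 18,580 kWh heat; / 2.71 = 6,857 kWh in → × €0.356 = €2,440.96; + 12 × €12.40 standing = €2,589.76
Difference = |€1,118.28 − €2,589.76| = €1,471.49

€1471.49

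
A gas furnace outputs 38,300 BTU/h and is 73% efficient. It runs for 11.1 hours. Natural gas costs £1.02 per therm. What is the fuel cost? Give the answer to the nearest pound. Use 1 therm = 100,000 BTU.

Heat delivered = 38,300 BTU/h × 11.1 h = 425,130 BTU
Gas input = 425,130 / 0.73 = 582,370 BTU
= 582,370 / 100,000 = 5.824 therm
Cost = 5.824 × £1.02/therm = £5.94 ≈ £6

£6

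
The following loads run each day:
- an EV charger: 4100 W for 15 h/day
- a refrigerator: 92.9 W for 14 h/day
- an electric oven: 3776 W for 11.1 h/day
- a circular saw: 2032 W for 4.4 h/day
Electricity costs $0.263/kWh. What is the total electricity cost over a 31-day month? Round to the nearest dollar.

$927

EV charger: 4100 W × 15 h × 31 d = 1,906,500 Wh = 1,906 kWh
refrigerator: 92.9 W × 14 h × 31 d = 40,319 Wh = 40.32 kWh
electric oven: 3776 W × 11.1 h × 31 d = 1,299,322 Wh = 1,299 kWh
circular saw: 2032 W × 4.4 h × 31 d = 277,165 Wh = 277.2 kWh
Total energy = 1,906 + 40.32 + 1,299 + 277.2 = 3,523 kWh
Cost = 3,523 kWh × $0.263 = $926.63 ≈ $927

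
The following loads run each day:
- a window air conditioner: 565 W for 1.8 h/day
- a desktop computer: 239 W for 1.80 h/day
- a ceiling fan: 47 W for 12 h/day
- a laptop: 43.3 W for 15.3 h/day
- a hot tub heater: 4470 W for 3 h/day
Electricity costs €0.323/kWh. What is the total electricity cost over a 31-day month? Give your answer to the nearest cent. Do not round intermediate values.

€161.05

window air conditioner: 565 W × 1.8 h × 31 d = 31,527 Wh = 31.53 kWh
desktop computer: 239 W × 1.80 h × 31 d = 13,336 Wh = 13.34 kWh
ceiling fan: 47 W × 12 h × 31 d = 17,484 Wh = 17.48 kWh
laptop: 43.3 W × 15.3 h × 31 d = 20,537 Wh = 20.54 kWh
hot tub heater: 4470 W × 3 h × 31 d = 415,710 Wh = 415.7 kWh
Total energy = 31.53 + 13.34 + 17.48 + 20.54 + 415.7 = 498.6 kWh
Cost = 498.6 kWh × €0.323 = €161.05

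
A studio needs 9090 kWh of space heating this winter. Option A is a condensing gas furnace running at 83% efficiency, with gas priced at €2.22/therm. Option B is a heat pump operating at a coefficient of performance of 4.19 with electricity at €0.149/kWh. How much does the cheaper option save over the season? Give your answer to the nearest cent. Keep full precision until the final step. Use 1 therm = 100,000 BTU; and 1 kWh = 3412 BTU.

€506.31

Heat load = 9090 kWh × 3412 = 31,015,080 BTU
Gas: input = 31,015,080 / 0.83 = 37,367,566 BTU = 373.7 therm → 373.7 × €2.22 = €829.56
Heat pump: 31,015,080 BTU / 3412 = 9,090 kWh heat; / 4.19 = 2,169 kWh in → × €0.149 = €323.25
Difference = |€829.56 − €323.25| = €506.31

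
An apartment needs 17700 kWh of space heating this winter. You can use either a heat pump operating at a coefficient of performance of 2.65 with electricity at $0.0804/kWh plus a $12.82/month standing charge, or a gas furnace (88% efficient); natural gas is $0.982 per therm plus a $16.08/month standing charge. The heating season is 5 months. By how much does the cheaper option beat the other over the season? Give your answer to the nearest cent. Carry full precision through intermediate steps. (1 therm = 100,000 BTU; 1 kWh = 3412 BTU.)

Heat load = 17700 kWh × 3412 = 60,392,400 BTU
Gas: input = 60,392,400 / 0.88 = 68,627,727 BTU = 686.3 therm → 686.3 × $0.982 = $673.92; + 5 × $16.08 standing = $754.32
Heat pump: 60,392,400 BTU / 3412 = 17,700 kWh heat; / 2.65 = 6,679 kWh in → × $0.0804 = $537.01; + 5 × $12.82 standing = $601.11
Difference = |$754.32 − $601.11| = $153.21

$153.21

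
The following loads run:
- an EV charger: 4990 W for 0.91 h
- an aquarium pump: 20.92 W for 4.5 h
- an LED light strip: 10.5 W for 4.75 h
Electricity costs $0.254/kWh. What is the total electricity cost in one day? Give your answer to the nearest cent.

EV charger: 4990 W × 0.91 h = 4,541 Wh = 4.541 kWh
aquarium pump: 20.92 W × 4.5 h = 94 Wh = 0.09414 kWh
LED light strip: 10.5 W × 4.75 h = 50 Wh = 0.04988 kWh
Total energy = 4.541 + 0.09414 + 0.04988 = 4.685 kWh
Cost = 4.685 kWh × $0.254 = $1.19

$1.19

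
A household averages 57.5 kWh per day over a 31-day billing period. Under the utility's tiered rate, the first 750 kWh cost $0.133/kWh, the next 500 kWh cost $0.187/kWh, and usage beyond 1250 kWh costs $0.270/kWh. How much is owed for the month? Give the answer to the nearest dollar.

$337

Usage = 57.5 kWh/day × 31 days = 1782.5 kWh
First 750 kWh × $0.133 = $99.75
Next 500 kWh × $0.187 = $93.50
Remaining 532.5 kWh × $0.270 = $143.78
Total = $337.02 ≈ $337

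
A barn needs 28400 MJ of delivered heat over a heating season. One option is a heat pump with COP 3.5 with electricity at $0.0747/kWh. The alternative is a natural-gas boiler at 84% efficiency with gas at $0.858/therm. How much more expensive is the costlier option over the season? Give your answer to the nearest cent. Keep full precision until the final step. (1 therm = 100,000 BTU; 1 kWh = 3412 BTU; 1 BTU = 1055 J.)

Heat load = 28400 MJ = 28,400,000,000 J / 1055 = 26,919,431 BTU
Gas: input = 26,919,431 / 0.84 = 32,046,942 BTU = 320.5 therm → 320.5 × $0.858 = $274.96
Heat pump: 26,919,431 BTU / 3412 = 7,890 kWh heat; / 3.5 = 2,254 kWh in → × $0.0747 = $168.39
Difference = |$274.96 − $168.39| = $106.58

$106.58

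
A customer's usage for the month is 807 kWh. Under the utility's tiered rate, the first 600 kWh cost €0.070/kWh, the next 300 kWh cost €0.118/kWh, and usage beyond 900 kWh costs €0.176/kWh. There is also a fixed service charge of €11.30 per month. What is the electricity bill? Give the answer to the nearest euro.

€78

First 600 kWh × €0.070 = €42.00
Next 207 kWh × €0.118 = €24.43
Remaining tier: 0 kWh (not reached)
Energy charge = €66.43; + service €11.30 = €77.73 ≈ €78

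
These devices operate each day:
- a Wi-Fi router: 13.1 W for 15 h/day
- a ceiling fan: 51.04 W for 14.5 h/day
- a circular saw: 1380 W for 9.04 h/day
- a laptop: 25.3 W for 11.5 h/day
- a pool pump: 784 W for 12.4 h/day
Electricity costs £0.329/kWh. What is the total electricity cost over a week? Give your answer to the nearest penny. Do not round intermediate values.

Wi-Fi router: 13.1 W × 15 h × 7 d = 1,376 Wh = 1.375 kWh
ceiling fan: 51.04 W × 14.5 h × 7 d = 5,181 Wh = 5.181 kWh
circular saw: 1380 W × 9.04 h × 7 d = 87,326 Wh = 87.33 kWh
laptop: 25.3 W × 11.5 h × 7 d = 2,037 Wh = 2.037 kWh
pool pump: 784 W × 12.4 h × 7 d = 68,051 Wh = 68.05 kWh
Total energy = 1.375 + 5.181 + 87.33 + 2.037 + 68.05 = 164 kWh
Cost = 164 kWh × £0.329 = £53.95

£53.95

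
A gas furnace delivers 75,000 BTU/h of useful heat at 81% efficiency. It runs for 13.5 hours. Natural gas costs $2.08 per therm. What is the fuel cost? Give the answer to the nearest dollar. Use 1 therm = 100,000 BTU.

Heat delivered = 75,000 BTU/h × 13.5 h = 1,012,500 BTU
Gas input = 1,012,500 / 0.81 = 1,250,000 BTU
= 1,250,000 / 100,000 = 12.5 therm
Cost = 12.5 × $2.08/therm = $26.00

$26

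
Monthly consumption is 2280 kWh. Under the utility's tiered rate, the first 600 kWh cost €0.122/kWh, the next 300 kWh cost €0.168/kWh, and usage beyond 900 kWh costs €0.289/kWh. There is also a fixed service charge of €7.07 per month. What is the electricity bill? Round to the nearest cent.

€529.49

First 600 kWh × €0.122 = €73.20
Next 300 kWh × €0.168 = €50.40
Remaining 1380 kWh × €0.289 = €398.82
Energy charge = €522.42; + service €7.07 = €529.49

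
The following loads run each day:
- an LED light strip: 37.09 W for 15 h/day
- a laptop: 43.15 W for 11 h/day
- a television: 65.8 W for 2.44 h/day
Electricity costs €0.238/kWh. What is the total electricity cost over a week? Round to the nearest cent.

LED light strip: 37.09 W × 15 h × 7 d = 3,894 Wh = 3.894 kWh
laptop: 43.15 W × 11 h × 7 d = 3,323 Wh = 3.323 kWh
television: 65.8 W × 2.44 h × 7 d = 1,124 Wh = 1.124 kWh
Total energy = 3.894 + 3.323 + 1.124 = 8.341 kWh
Cost = 8.341 kWh × €0.238 = €1.99

€1.99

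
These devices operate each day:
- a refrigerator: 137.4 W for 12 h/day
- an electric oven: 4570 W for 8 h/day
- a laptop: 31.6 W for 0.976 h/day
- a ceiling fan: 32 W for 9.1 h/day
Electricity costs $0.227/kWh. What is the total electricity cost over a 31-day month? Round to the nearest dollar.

refrigerator: 137.4 W × 12 h × 31 d = 51,113 Wh = 51.11 kWh
electric oven: 4570 W × 8 h × 31 d = 1,133,360 Wh = 1,133 kWh
laptop: 31.6 W × 0.976 h × 31 d = 956 Wh = 0.9561 kWh
ceiling fan: 32 W × 9.1 h × 31 d = 9,027 Wh = 9.027 kWh
Total energy = 51.11 + 1,133 + 0.9561 + 9.027 = 1,194 kWh
Cost = 1,194 kWh × $0.227 = $271.14 ≈ $271

$271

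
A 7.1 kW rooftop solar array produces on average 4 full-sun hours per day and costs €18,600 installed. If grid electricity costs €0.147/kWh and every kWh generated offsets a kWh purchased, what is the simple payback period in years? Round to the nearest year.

12 years

Daily generation = 7.1 kW × 4 h = 28.4 kWh
Annual generation = 28.4 × 365 = 10366 kWh
Annual savings = 10366 × €0.147 = €1,523.80
Payback = €18,600 / €1,523.80 = 12.2 years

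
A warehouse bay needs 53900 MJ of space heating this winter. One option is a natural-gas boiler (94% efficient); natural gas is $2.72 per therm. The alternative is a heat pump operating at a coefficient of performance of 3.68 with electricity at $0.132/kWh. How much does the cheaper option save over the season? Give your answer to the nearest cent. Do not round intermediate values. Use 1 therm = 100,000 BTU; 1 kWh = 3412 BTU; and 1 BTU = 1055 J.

Heat load = 53900 MJ = 53,900,000,000 J / 1055 = 51,090,047 BTU
Gas: input = 51,090,047 / 0.94 = 54,351,114 BTU = 543.5 therm → 543.5 × $2.72 = $1,478.35
Heat pump: 51,090,047 BTU / 3412 = 14,970 kWh heat; / 3.68 = 4,069 kWh in → × $0.132 = $537.10
Difference = |$1,478.35 − $537.10| = $941.25

$941.25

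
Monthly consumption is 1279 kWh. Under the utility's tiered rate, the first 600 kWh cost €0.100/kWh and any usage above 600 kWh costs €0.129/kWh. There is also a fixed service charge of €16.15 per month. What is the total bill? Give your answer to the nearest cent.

First 600 kWh × €0.100 = €60.00
Remaining 679 kWh × €0.129 = €87.59
Energy charge = €147.59; + service €16.15 = €163.74

€163.74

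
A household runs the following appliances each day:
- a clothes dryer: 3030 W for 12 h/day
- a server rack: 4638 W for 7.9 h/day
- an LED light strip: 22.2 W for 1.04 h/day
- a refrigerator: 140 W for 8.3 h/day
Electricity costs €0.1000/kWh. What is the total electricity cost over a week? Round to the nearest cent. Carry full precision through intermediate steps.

€51.93

clothes dryer: 3030 W × 12 h × 7 d = 254,520 Wh = 254.5 kWh
server rack: 4638 W × 7.9 h × 7 d = 256,481 Wh = 256.5 kWh
LED light strip: 22.2 W × 1.04 h × 7 d = 162 Wh = 0.1616 kWh
refrigerator: 140 W × 8.3 h × 7 d = 8,134 Wh = 8.134 kWh
Total energy = 254.5 + 256.5 + 0.1616 + 8.134 = 519.3 kWh
Cost = 519.3 kWh × €0.1000 = €51.93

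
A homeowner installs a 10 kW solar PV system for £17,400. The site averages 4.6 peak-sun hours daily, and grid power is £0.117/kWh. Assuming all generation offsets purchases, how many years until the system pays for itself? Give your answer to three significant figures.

8.86 years

Daily generation = 10 kW × 4.6 h = 46 kWh
Annual generation = 46 × 365 = 16790 kWh
Annual savings = 16790 × £0.117 = £1,964.43
Payback = £17,400 / £1,964.43 = 8.86 years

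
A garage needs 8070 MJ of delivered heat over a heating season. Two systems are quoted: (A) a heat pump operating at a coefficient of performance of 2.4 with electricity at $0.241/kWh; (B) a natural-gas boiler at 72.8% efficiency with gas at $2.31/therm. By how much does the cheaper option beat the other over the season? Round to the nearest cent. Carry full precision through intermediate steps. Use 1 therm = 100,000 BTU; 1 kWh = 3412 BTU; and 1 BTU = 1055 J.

Heat load = 8070 MJ = 8,070,000,000 J / 1055 = 7,649,289 BTU
Gas: input = 7,649,289 / 0.728 = 10,507,265 BTU = 105.1 therm → 105.1 × $2.31 = $242.72
Heat pump: 7,649,289 BTU / 3412 = 2,242 kWh heat; / 2.4 = 934.1 kWh in → × $0.241 = $225.12
Difference = |$242.72 − $225.12| = $17.60

$17.60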